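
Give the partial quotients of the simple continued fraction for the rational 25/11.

Run the Euclidean algorithm on 25 and 11; the successive quotients are the partial quotients a_0, a_1, ... (each step inverts the fractional part left over by the previous one):
  25 = 2*11 + 3, so a_0 = 2.
  11 = 3*3 + 2, so a_1 = 3.
  3 = 1*2 + 1, so a_2 = 1.
  2 = 2*1 + 0, so a_3 = 2.
The remainder reaches 0 after 4 divisions, so the expansion has 4 partial quotients, read off in order.

[2; 3, 1, 2]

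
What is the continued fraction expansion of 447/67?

[6; 1, 2, 22]

Run the Euclidean algorithm on 447 and 67; the successive quotients are the partial quotients a_0, a_1, ... (each step inverts the fractional part left over by the previous one):
  447 = 6*67 + 45, so a_0 = 6.
  67 = 1*45 + 22, so a_1 = 1.
  45 = 2*22 + 1, so a_2 = 2.
  22 = 22*1 + 0, so a_3 = 22.
The remainder reaches 0 after 4 divisions, so the expansion has 4 partial quotients, read off in order.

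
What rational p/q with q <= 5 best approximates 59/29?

Expand x = 59/29 as a continued fraction with the Euclidean algorithm:
  59 = 2*29 + 1, so a_0 = 2.
  29 = 29*1 + 0, so a_1 = 29.
so x = [2; 29].
Convergents (p_i = a_i*p_{i-1} + p_{i-2}, q_i = a_i*q_{i-1} + q_{i-2} with p_{-2}=0, p_{-1}=1, q_{-2}=1, q_{-1}=0), until the denominator exceeds 5:
  i=0: a_0=2, p_0 = 2*1 + 0 = 2, q_0 = 2*0 + 1 = 1.
  i=1: a_1=29, p_1 = 29*2 + 1 = 59, q_1 = 29*1 + 0 = 29.
q_1 = 29 > 5, so the last convergent with denominator <= 5 is p_0/q_0 = 2/1.
The closest fraction with denominator <= 5 is either p_0/q_0 or the intermediate fraction (k*p_0 + p_{-1})/(k*q_0 + q_{-1}) with the largest k >= 1 whose denominator stays <= 5; these approach x as k grows, and every other convergent or intermediate fraction in range is farther away.
Largest k: floor((5 - q_{-1})/q_0) = floor((5 - 0)/1) = 5 (using the seeds p_{-1} = 1, q_{-1} = 0).
That gives (5*2 + 1)/(5*1 + 0) = 11/5.
Compare the errors: |x - 2/1| = |59*1 - 2*29|/(29*1) = 1/29, and |x - 11/5| = |59*5 - 11*29|/(29*5) = 24/145.
Cross-multiplying, 1*145 = 145 < 696 = 24*29, so 1/29 is smaller: the convergent 2/1 is closer to x than 11/5.

2/1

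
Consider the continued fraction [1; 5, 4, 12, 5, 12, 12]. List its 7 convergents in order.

Using the convergent recurrence p_i = a_i*p_{i-1} + p_{i-2}, q_i = a_i*q_{i-1} + q_{i-2} with p_{-2}=0, p_{-1}=1, q_{-2}=1, q_{-1}=0:
  i=0: a_0=1, p_0 = 1*1 + 0 = 1, q_0 = 1*0 + 1 = 1.
  i=1: a_1=5, p_1 = 5*1 + 1 = 6, q_1 = 5*1 + 0 = 5.
  i=2: a_2=4, p_2 = 4*6 + 1 = 25, q_2 = 4*5 + 1 = 21.
  i=3: a_3=12, p_3 = 12*25 + 6 = 306, q_3 = 12*21 + 5 = 257.
  i=4: a_4=5, p_4 = 5*306 + 25 = 1555, q_4 = 5*257 + 21 = 1306.
  i=5: a_5=12, p_5 = 12*1555 + 306 = 18966, q_5 = 12*1306 + 257 = 15929.
  i=6: a_6=12, p_6 = 12*18966 + 1555 = 229147, q_6 = 12*15929 + 1306 = 192454.

1/1, 6/5, 25/21, 306/257, 1555/1306, 18966/15929, 229147/192454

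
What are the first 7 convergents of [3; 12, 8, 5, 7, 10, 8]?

3/1, 37/12, 299/97, 1532/497, 11023/3576, 111762/36257, 905119/293632

Using the convergent recurrence p_i = a_i*p_{i-1} + p_{i-2}, q_i = a_i*q_{i-1} + q_{i-2} with p_{-2}=0, p_{-1}=1, q_{-2}=1, q_{-1}=0:
  i=0: a_0=3, p_0 = 3*1 + 0 = 3, q_0 = 3*0 + 1 = 1.
  i=1: a_1=12, p_1 = 12*3 + 1 = 37, q_1 = 12*1 + 0 = 12.
  i=2: a_2=8, p_2 = 8*37 + 3 = 299, q_2 = 8*12 + 1 = 97.
  i=3: a_3=5, p_3 = 5*299 + 37 = 1532, q_3 = 5*97 + 12 = 497.
  i=4: a_4=7, p_4 = 7*1532 + 299 = 11023, q_4 = 7*497 + 97 = 3576.
  i=5: a_5=10, p_5 = 10*11023 + 1532 = 111762, q_5 = 10*3576 + 497 = 36257.
  i=6: a_6=8, p_6 = 8*111762 + 11023 = 905119, q_6 = 8*36257 + 3576 = 293632.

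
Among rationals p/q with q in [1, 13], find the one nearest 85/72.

13/11

Expand x = 85/72 as a continued fraction with the Euclidean algorithm:
  85 = 1*72 + 13, so a_0 = 1.
  72 = 5*13 + 7, so a_1 = 5.
  13 = 1*7 + 6, so a_2 = 1.
  7 = 1*6 + 1, so a_3 = 1.
  6 = 6*1 + 0, so a_4 = 6.
so x = [1; 5, 1, 1, 6].
Convergents (p_i = a_i*p_{i-1} + p_{i-2}, q_i = a_i*q_{i-1} + q_{i-2} with p_{-2}=0, p_{-1}=1, q_{-2}=1, q_{-1}=0), until the denominator exceeds 13:
  i=0: a_0=1, p_0 = 1*1 + 0 = 1, q_0 = 1*0 + 1 = 1.
  i=1: a_1=5, p_1 = 5*1 + 1 = 6, q_1 = 5*1 + 0 = 5.
  i=2: a_2=1, p_2 = 1*6 + 1 = 7, q_2 = 1*5 + 1 = 6.
  i=3: a_3=1, p_3 = 1*7 + 6 = 13, q_3 = 1*6 + 5 = 11.
  i=4: a_4=6, p_4 = 6*13 + 7 = 85, q_4 = 6*11 + 6 = 72.
q_4 = 72 > 13, so the last convergent with denominator <= 13 is p_3/q_3 = 13/11.
The closest fraction with denominator <= 13 is either p_3/q_3 or the intermediate fraction (k*p_3 + p_2)/(k*q_3 + q_2) with the largest k >= 1 whose denominator stays <= 13; these approach x as k grows, and every other convergent or intermediate fraction in range is farther away.
Largest k: floor((13 - q_2)/q_3) = floor((13 - 6)/11) = 0.
Since k = 0, no intermediate fraction beyond p_3/q_3 has denominator <= 13, so the convergent 13/11 is the closest (its error is |85*11 - 13*72|/(72*11) = 1/792).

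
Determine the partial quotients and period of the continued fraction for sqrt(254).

[15; (1, 14, 1, 30)]

Write x_i = (sqrt(254) + m_i)/d_i with (m_0, d_0) = (0, 1). a_0 = floor(sqrt(254)) = 15, since 15^2 = 225 <= 254 < 256 = 16^2.
Iterate m_{i+1} = d_i*a_i - m_i, d_{i+1} = (254 - m_{i+1}^2)/d_i, a_{i+1} = floor((a_0 + m_{i+1})/d_{i+1}):
  m_1 = 1*15 - 0 = 15, d_1 = (254 - 15^2)/1 = 29/1 = 29, a_1 = floor((15 + 15)/29) = 1.
  m_2 = 29*1 - 15 = 14, d_2 = (254 - 14^2)/29 = 58/29 = 2, a_2 = floor((15 + 14)/2) = 14.
  m_3 = 2*14 - 14 = 14, d_3 = (254 - 14^2)/2 = 58/2 = 29, a_3 = floor((15 + 14)/29) = 1.
  m_4 = 29*1 - 14 = 15, d_4 = (254 - 15^2)/29 = 29/29 = 1, a_4 = floor((15 + 15)/1) = 30.
  m_5 = 1*30 - 15 = 15, d_5 = (254 - 15^2)/1 = 29/1 = 29: (m_5, d_5) = (m_1, d_1) = (15, 29), so from here the quotients repeat a_1, ..., a_4; the period length is 4.
Hence the expansion of sqrt(254) is a_0 = 15 followed by the repeating block 1, 14, 1, 30 (period 4).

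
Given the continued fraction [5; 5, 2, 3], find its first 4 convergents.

5/1, 26/5, 57/11, 197/38

Using the convergent recurrence p_i = a_i*p_{i-1} + p_{i-2}, q_i = a_i*q_{i-1} + q_{i-2} with p_{-2}=0, p_{-1}=1, q_{-2}=1, q_{-1}=0:
  i=0: a_0=5, p_0 = 5*1 + 0 = 5, q_0 = 5*0 + 1 = 1.
  i=1: a_1=5, p_1 = 5*5 + 1 = 26, q_1 = 5*1 + 0 = 5.
  i=2: a_2=2, p_2 = 2*26 + 5 = 57, q_2 = 2*5 + 1 = 11.
  i=3: a_3=3, p_3 = 3*57 + 26 = 197, q_3 = 3*11 + 5 = 38.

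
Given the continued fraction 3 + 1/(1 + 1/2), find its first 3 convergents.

3/1, 4/1, 11/3

Using the convergent recurrence p_i = a_i*p_{i-1} + p_{i-2}, q_i = a_i*q_{i-1} + q_{i-2} with p_{-2}=0, p_{-1}=1, q_{-2}=1, q_{-1}=0:
  i=0: a_0=3, p_0 = 3*1 + 0 = 3, q_0 = 3*0 + 1 = 1.
  i=1: a_1=1, p_1 = 1*3 + 1 = 4, q_1 = 1*1 + 0 = 1.
  i=2: a_2=2, p_2 = 2*4 + 3 = 11, q_2 = 2*1 + 1 = 3.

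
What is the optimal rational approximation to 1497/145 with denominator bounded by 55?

Expand x = 1497/145 as a continued fraction with the Euclidean algorithm:
  1497 = 10*145 + 47, so a_0 = 10.
  145 = 3*47 + 4, so a_1 = 3.
  47 = 11*4 + 3, so a_2 = 11.
  4 = 1*3 + 1, so a_3 = 1.
  3 = 3*1 + 0, so a_4 = 3.
so x = [10; 3, 11, 1, 3].
Convergents (p_i = a_i*p_{i-1} + p_{i-2}, q_i = a_i*q_{i-1} + q_{i-2} with p_{-2}=0, p_{-1}=1, q_{-2}=1, q_{-1}=0), until the denominator exceeds 55:
  i=0: a_0=10, p_0 = 10*1 + 0 = 10, q_0 = 10*0 + 1 = 1.
  i=1: a_1=3, p_1 = 3*10 + 1 = 31, q_1 = 3*1 + 0 = 3.
  i=2: a_2=11, p_2 = 11*31 + 10 = 351, q_2 = 11*3 + 1 = 34.
  i=3: a_3=1, p_3 = 1*351 + 31 = 382, q_3 = 1*34 + 3 = 37.
  i=4: a_4=3, p_4 = 3*382 + 351 = 1497, q_4 = 3*37 + 34 = 145.
q_4 = 145 > 55, so the last convergent with denominator <= 55 is p_3/q_3 = 382/37.
The closest fraction with denominator <= 55 is either p_3/q_3 or the intermediate fraction (k*p_3 + p_2)/(k*q_3 + q_2) with the largest k >= 1 whose denominator stays <= 55; these approach x as k grows, and every other convergent or intermediate fraction in range is farther away.
Largest k: floor((55 - q_2)/q_3) = floor((55 - 34)/37) = 0.
Since k = 0, no intermediate fraction beyond p_3/q_3 has denominator <= 55, so the convergent 382/37 is the closest (its error is |1497*37 - 382*145|/(145*37) = 1/5365).

382/37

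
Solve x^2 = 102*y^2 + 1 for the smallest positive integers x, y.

First expand sqrt(102) as a continued fraction. With x_i = (sqrt(102) + m_i)/d_i and (m_0, d_0) = (0, 1): a_0 = floor(sqrt(102)) = 10, since 10^2 = 100 <= 102 < 121 = 11^2.
Iterate m_{i+1} = d_i*a_i - m_i, d_{i+1} = (102 - m_{i+1}^2)/d_i, a_{i+1} = floor((a_0 + m_{i+1})/d_{i+1}):
  m_1 = 1*10 - 0 = 10, d_1 = (102 - 10^2)/1 = 2/1 = 2, a_1 = floor((10 + 10)/2) = 10.
  m_2 = 2*10 - 10 = 10, d_2 = (102 - 10^2)/2 = 2/2 = 1, a_2 = floor((10 + 10)/1) = 20.
  m_3 = 1*20 - 10 = 10, d_3 = (102 - 10^2)/1 = 2/1 = 2: (m_3, d_3) = (m_1, d_1) = (10, 2), so from here the quotients repeat a_1, a_2; the period length is 2.
So sqrt(102) = [10; (10, 20)] with period length k = 2.
k is even, so the fundamental solution of x^2 - 102y^2 = 1 is (p_{k-1}, q_{k-1}) = (p_1, q_1); compute convergents through index 1.
Convergents (p_i = a_i*p_{i-1} + p_{i-2}, q_i = a_i*q_{i-1} + q_{i-2} with p_{-2}=0, p_{-1}=1, q_{-2}=1, q_{-1}=0):
  i=0: a_0=10, p_0 = 10*1 + 0 = 10, q_0 = 10*0 + 1 = 1.
  i=1: a_1=10, p_1 = 10*10 + 1 = 101, q_1 = 10*1 + 0 = 10.
Check: 101^2 - 102*10^2 = 10201 - 10200 = 1, so (x, y) = (101, 10) solves the equation, and by the theorem it is the least positive solution.

(x, y) = (101, 10)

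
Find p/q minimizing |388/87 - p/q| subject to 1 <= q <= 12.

Expand x = 388/87 as a continued fraction with the Euclidean algorithm:
  388 = 4*87 + 40, so a_0 = 4.
  87 = 2*40 + 7, so a_1 = 2.
  40 = 5*7 + 5, so a_2 = 5.
  7 = 1*5 + 2, so a_3 = 1.
  5 = 2*2 + 1, so a_4 = 2.
  2 = 2*1 + 0, so a_5 = 2.
so x = [4; 2, 5, 1, 2, 2].
Convergents (p_i = a_i*p_{i-1} + p_{i-2}, q_i = a_i*q_{i-1} + q_{i-2} with p_{-2}=0, p_{-1}=1, q_{-2}=1, q_{-1}=0), until the denominator exceeds 12:
  i=0: a_0=4, p_0 = 4*1 + 0 = 4, q_0 = 4*0 + 1 = 1.
  i=1: a_1=2, p_1 = 2*4 + 1 = 9, q_1 = 2*1 + 0 = 2.
  i=2: a_2=5, p_2 = 5*9 + 4 = 49, q_2 = 5*2 + 1 = 11.
  i=3: a_3=1, p_3 = 1*49 + 9 = 58, q_3 = 1*11 + 2 = 13.
q_3 = 13 > 12, so the last convergent with denominator <= 12 is p_2/q_2 = 49/11.
The closest fraction with denominator <= 12 is either p_2/q_2 or the intermediate fraction (k*p_2 + p_1)/(k*q_2 + q_1) with the largest k >= 1 whose denominator stays <= 12; these approach x as k grows, and every other convergent or intermediate fraction in range is farther away.
Largest k: floor((12 - q_1)/q_2) = floor((12 - 2)/11) = 0.
Since k = 0, no intermediate fraction beyond p_2/q_2 has denominator <= 12, so the convergent 49/11 is the closest (its error is |388*11 - 49*87|/(87*11) = 5/957).

49/11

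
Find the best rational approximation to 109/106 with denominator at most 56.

Expand x = 109/106 as a continued fraction with the Euclidean algorithm:
  109 = 1*106 + 3, so a_0 = 1.
  106 = 35*3 + 1, so a_1 = 35.
  3 = 3*1 + 0, so a_2 = 3.
so x = [1; 35, 3].
Convergents (p_i = a_i*p_{i-1} + p_{i-2}, q_i = a_i*q_{i-1} + q_{i-2} with p_{-2}=0, p_{-1}=1, q_{-2}=1, q_{-1}=0), until the denominator exceeds 56:
  i=0: a_0=1, p_0 = 1*1 + 0 = 1, q_0 = 1*0 + 1 = 1.
  i=1: a_1=35, p_1 = 35*1 + 1 = 36, q_1 = 35*1 + 0 = 35.
  i=2: a_2=3, p_2 = 3*36 + 1 = 109, q_2 = 3*35 + 1 = 106.
q_2 = 106 > 56, so the last convergent with denominator <= 56 is p_1/q_1 = 36/35.
The closest fraction with denominator <= 56 is either p_1/q_1 or the intermediate fraction (k*p_1 + p_0)/(k*q_1 + q_0) with the largest k >= 1 whose denominator stays <= 56; these approach x as k grows, and every other convergent or intermediate fraction in range is farther away.
Largest k: floor((56 - q_0)/q_1) = floor((56 - 1)/35) = 1.
That gives (1*36 + 1)/(1*35 + 1) = 37/36.
Compare the errors: |x - 36/35| = |109*35 - 36*106|/(106*35) = 1/3710, and |x - 37/36| = |109*36 - 37*106|/(106*36) = 2/3816.
Cross-multiplying, 1*3816 = 3816 < 7420 = 2*3710, so 1/3710 is smaller: the convergent 36/35 is closer to x than 37/36.

36/35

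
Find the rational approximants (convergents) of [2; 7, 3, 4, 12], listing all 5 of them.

Using the convergent recurrence p_i = a_i*p_{i-1} + p_{i-2}, q_i = a_i*q_{i-1} + q_{i-2} with p_{-2}=0, p_{-1}=1, q_{-2}=1, q_{-1}=0:
  i=0: a_0=2, p_0 = 2*1 + 0 = 2, q_0 = 2*0 + 1 = 1.
  i=1: a_1=7, p_1 = 7*2 + 1 = 15, q_1 = 7*1 + 0 = 7.
  i=2: a_2=3, p_2 = 3*15 + 2 = 47, q_2 = 3*7 + 1 = 22.
  i=3: a_3=4, p_3 = 4*47 + 15 = 203, q_3 = 4*22 + 7 = 95.
  i=4: a_4=12, p_4 = 12*203 + 47 = 2483, q_4 = 12*95 + 22 = 1162.

2/1, 15/7, 47/22, 203/95, 2483/1162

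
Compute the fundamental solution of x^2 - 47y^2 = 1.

First expand sqrt(47) as a continued fraction. With x_i = (sqrt(47) + m_i)/d_i and (m_0, d_0) = (0, 1): a_0 = floor(sqrt(47)) = 6, since 6^2 = 36 <= 47 < 49 = 7^2.
Iterate m_{i+1} = d_i*a_i - m_i, d_{i+1} = (47 - m_{i+1}^2)/d_i, a_{i+1} = floor((a_0 + m_{i+1})/d_{i+1}):
  m_1 = 1*6 - 0 = 6, d_1 = (47 - 6^2)/1 = 11/1 = 11, a_1 = floor((6 + 6)/11) = 1.
  m_2 = 11*1 - 6 = 5, d_2 = (47 - 5^2)/11 = 22/11 = 2, a_2 = floor((6 + 5)/2) = 5.
  m_3 = 2*5 - 5 = 5, d_3 = (47 - 5^2)/2 = 22/2 = 11, a_3 = floor((6 + 5)/11) = 1.
  m_4 = 11*1 - 5 = 6, d_4 = (47 - 6^2)/11 = 11/11 = 1, a_4 = floor((6 + 6)/1) = 12.
  m_5 = 1*12 - 6 = 6, d_5 = (47 - 6^2)/1 = 11/1 = 11: (m_5, d_5) = (m_1, d_1) = (6, 11), so from here the quotients repeat a_1, ..., a_4; the period length is 4.
So sqrt(47) = [6; (1, 5, 1, 12)] with period length k = 4.
k is even, so the fundamental solution of x^2 - 47y^2 = 1 is (p_{k-1}, q_{k-1}) = (p_3, q_3); compute convergents through index 3.
Convergents (p_i = a_i*p_{i-1} + p_{i-2}, q_i = a_i*q_{i-1} + q_{i-2} with p_{-2}=0, p_{-1}=1, q_{-2}=1, q_{-1}=0):
  i=0: a_0=6, p_0 = 6*1 + 0 = 6, q_0 = 6*0 + 1 = 1.
  i=1: a_1=1, p_1 = 1*6 + 1 = 7, q_1 = 1*1 + 0 = 1.
  i=2: a_2=5, p_2 = 5*7 + 6 = 41, q_2 = 5*1 + 1 = 6.
  i=3: a_3=1, p_3 = 1*41 + 7 = 48, q_3 = 1*6 + 1 = 7.
Check: 48^2 - 47*7^2 = 2304 - 2303 = 1, so (x, y) = (48, 7) solves the equation, and by the theorem it is the least positive solution.

(x, y) = (48, 7)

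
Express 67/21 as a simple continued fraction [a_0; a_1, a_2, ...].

[3; 5, 4]

Run the Euclidean algorithm on 67 and 21; the successive quotients are the partial quotients a_0, a_1, ... (each step inverts the fractional part left over by the previous one):
  67 = 3*21 + 4, so a_0 = 3.
  21 = 5*4 + 1, so a_1 = 5.
  4 = 4*1 + 0, so a_2 = 4.
The remainder reaches 0 after 3 divisions, so the expansion has 3 partial quotients, read off in order.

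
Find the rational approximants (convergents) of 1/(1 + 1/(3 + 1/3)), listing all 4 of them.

Using the convergent recurrence p_i = a_i*p_{i-1} + p_{i-2}, q_i = a_i*q_{i-1} + q_{i-2} with p_{-2}=0, p_{-1}=1, q_{-2}=1, q_{-1}=0:
  i=0: a_0=0, p_0 = 0*1 + 0 = 0, q_0 = 0*0 + 1 = 1.
  i=1: a_1=1, p_1 = 1*0 + 1 = 1, q_1 = 1*1 + 0 = 1.
  i=2: a_2=3, p_2 = 3*1 + 0 = 3, q_2 = 3*1 + 1 = 4.
  i=3: a_3=3, p_3 = 3*3 + 1 = 10, q_3 = 3*4 + 1 = 13.

0/1, 1/1, 3/4, 10/13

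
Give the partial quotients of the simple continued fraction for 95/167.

Run the Euclidean algorithm on 95 and 167; the successive quotients are the partial quotients a_0, a_1, ... (each step inverts the fractional part left over by the previous one):
  95 = 0*167 + 95, so a_0 = 0.
  167 = 1*95 + 72, so a_1 = 1.
  95 = 1*72 + 23, so a_2 = 1.
  72 = 3*23 + 3, so a_3 = 3.
  23 = 7*3 + 2, so a_4 = 7.
  3 = 1*2 + 1, so a_5 = 1.
  2 = 2*1 + 0, so a_6 = 2.
The remainder reaches 0 after 7 divisions, so the expansion has 7 partial quotients, read off in order.

[0; 1, 1, 3, 7, 1, 2]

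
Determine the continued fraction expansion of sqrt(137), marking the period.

Write x_i = (sqrt(137) + m_i)/d_i with (m_0, d_0) = (0, 1). a_0 = floor(sqrt(137)) = 11, since 11^2 = 121 <= 137 < 144 = 12^2.
Iterate m_{i+1} = d_i*a_i - m_i, d_{i+1} = (137 - m_{i+1}^2)/d_i, a_{i+1} = floor((a_0 + m_{i+1})/d_{i+1}):
  m_1 = 1*11 - 0 = 11, d_1 = (137 - 11^2)/1 = 16/1 = 16, a_1 = floor((11 + 11)/16) = 1.
  m_2 = 16*1 - 11 = 5, d_2 = (137 - 5^2)/16 = 112/16 = 7, a_2 = floor((11 + 5)/7) = 2.
  m_3 = 7*2 - 5 = 9, d_3 = (137 - 9^2)/7 = 56/7 = 8, a_3 = floor((11 + 9)/8) = 2.
  m_4 = 8*2 - 9 = 7, d_4 = (137 - 7^2)/8 = 88/8 = 11, a_4 = floor((11 + 7)/11) = 1.
  m_5 = 11*1 - 7 = 4, d_5 = (137 - 4^2)/11 = 121/11 = 11, a_5 = floor((11 + 4)/11) = 1.
  m_6 = 11*1 - 4 = 7, d_6 = (137 - 7^2)/11 = 88/11 = 8, a_6 = floor((11 + 7)/8) = 2.
  m_7 = 8*2 - 7 = 9, d_7 = (137 - 9^2)/8 = 56/8 = 7, a_7 = floor((11 + 9)/7) = 2.
  m_8 = 7*2 - 9 = 5, d_8 = (137 - 5^2)/7 = 112/7 = 16, a_8 = floor((11 + 5)/16) = 1.
  m_9 = 16*1 - 5 = 11, d_9 = (137 - 11^2)/16 = 16/16 = 1, a_9 = floor((11 + 11)/1) = 22.
  m_10 = 1*22 - 11 = 11, d_10 = (137 - 11^2)/1 = 16/1 = 16: (m_10, d_10) = (m_1, d_1) = (11, 16), so from here the quotients repeat a_1, ..., a_9; the period length is 9.
Hence the expansion of sqrt(137) is a_0 = 11 followed by the repeating block 1, 2, 2, 1, 1, 2, 2, 1, 22 (period 9).

[11; (1, 2, 2, 1, 1, 2, 2, 1, 22)]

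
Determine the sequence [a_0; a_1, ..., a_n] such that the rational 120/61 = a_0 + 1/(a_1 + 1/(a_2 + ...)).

[1; 1, 29, 2]

Run the Euclidean algorithm on 120 and 61; the successive quotients are the partial quotients a_0, a_1, ... (each step inverts the fractional part left over by the previous one):
  120 = 1*61 + 59, so a_0 = 1.
  61 = 1*59 + 2, so a_1 = 1.
  59 = 29*2 + 1, so a_2 = 29.
  2 = 2*1 + 0, so a_3 = 2.
The remainder reaches 0 after 4 divisions, so the expansion has 4 partial quotients, read off in order.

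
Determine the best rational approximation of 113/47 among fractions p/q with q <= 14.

12/5

Expand x = 113/47 as a continued fraction with the Euclidean algorithm:
  113 = 2*47 + 19, so a_0 = 2.
  47 = 2*19 + 9, so a_1 = 2.
  19 = 2*9 + 1, so a_2 = 2.
  9 = 9*1 + 0, so a_3 = 9.
so x = [2; 2, 2, 9].
Convergents (p_i = a_i*p_{i-1} + p_{i-2}, q_i = a_i*q_{i-1} + q_{i-2} with p_{-2}=0, p_{-1}=1, q_{-2}=1, q_{-1}=0), until the denominator exceeds 14:
  i=0: a_0=2, p_0 = 2*1 + 0 = 2, q_0 = 2*0 + 1 = 1.
  i=1: a_1=2, p_1 = 2*2 + 1 = 5, q_1 = 2*1 + 0 = 2.
  i=2: a_2=2, p_2 = 2*5 + 2 = 12, q_2 = 2*2 + 1 = 5.
  i=3: a_3=9, p_3 = 9*12 + 5 = 113, q_3 = 9*5 + 2 = 47.
q_3 = 47 > 14, so the last convergent with denominator <= 14 is p_2/q_2 = 12/5.
The closest fraction with denominator <= 14 is either p_2/q_2 or the intermediate fraction (k*p_2 + p_1)/(k*q_2 + q_1) with the largest k >= 1 whose denominator stays <= 14; these approach x as k grows, and every other convergent or intermediate fraction in range is farther away.
Largest k: floor((14 - q_1)/q_2) = floor((14 - 2)/5) = 2.
That gives (2*12 + 5)/(2*5 + 2) = 29/12.
Compare the errors: |x - 12/5| = |113*5 - 12*47|/(47*5) = 1/235, and |x - 29/12| = |113*12 - 29*47|/(47*12) = 7/564.
Cross-multiplying, 1*564 = 564 < 1645 = 7*235, so 1/235 is smaller: the convergent 12/5 is closer to x than 29/12.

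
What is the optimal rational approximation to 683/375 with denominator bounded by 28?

Expand x = 683/375 as a continued fraction with the Euclidean algorithm:
  683 = 1*375 + 308, so a_0 = 1.
  375 = 1*308 + 67, so a_1 = 1.
  308 = 4*67 + 40, so a_2 = 4.
  67 = 1*40 + 27, so a_3 = 1.
  40 = 1*27 + 13, so a_4 = 1.
  27 = 2*13 + 1, so a_5 = 2.
  13 = 13*1 + 0, so a_6 = 13.
so x = [1; 1, 4, 1, 1, 2, 13].
Convergents (p_i = a_i*p_{i-1} + p_{i-2}, q_i = a_i*q_{i-1} + q_{i-2} with p_{-2}=0, p_{-1}=1, q_{-2}=1, q_{-1}=0), until the denominator exceeds 28:
  i=0: a_0=1, p_0 = 1*1 + 0 = 1, q_0 = 1*0 + 1 = 1.
  i=1: a_1=1, p_1 = 1*1 + 1 = 2, q_1 = 1*1 + 0 = 1.
  i=2: a_2=4, p_2 = 4*2 + 1 = 9, q_2 = 4*1 + 1 = 5.
  i=3: a_3=1, p_3 = 1*9 + 2 = 11, q_3 = 1*5 + 1 = 6.
  i=4: a_4=1, p_4 = 1*11 + 9 = 20, q_4 = 1*6 + 5 = 11.
  i=5: a_5=2, p_5 = 2*20 + 11 = 51, q_5 = 2*11 + 6 = 28.
  i=6: a_6=13, p_6 = 13*51 + 20 = 683, q_6 = 13*28 + 11 = 375.
q_6 = 375 > 28, so the last convergent with denominator <= 28 is p_5/q_5 = 51/28.
The closest fraction with denominator <= 28 is either p_5/q_5 or the intermediate fraction (k*p_5 + p_4)/(k*q_5 + q_4) with the largest k >= 1 whose denominator stays <= 28; these approach x as k grows, and every other convergent or intermediate fraction in range is farther away.
Largest k: floor((28 - q_4)/q_5) = floor((28 - 11)/28) = 0.
Since k = 0, no intermediate fraction beyond p_5/q_5 has denominator <= 28, so the convergent 51/28 is the closest (its error is |683*28 - 51*375|/(375*28) = 1/10500).

51/28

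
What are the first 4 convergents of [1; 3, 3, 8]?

Using the convergent recurrence p_i = a_i*p_{i-1} + p_{i-2}, q_i = a_i*q_{i-1} + q_{i-2} with p_{-2}=0, p_{-1}=1, q_{-2}=1, q_{-1}=0:
  i=0: a_0=1, p_0 = 1*1 + 0 = 1, q_0 = 1*0 + 1 = 1.
  i=1: a_1=3, p_1 = 3*1 + 1 = 4, q_1 = 3*1 + 0 = 3.
  i=2: a_2=3, p_2 = 3*4 + 1 = 13, q_2 = 3*3 + 1 = 10.
  i=3: a_3=8, p_3 = 8*13 + 4 = 108, q_3 = 8*10 + 3 = 83.

1/1, 4/3, 13/10, 108/83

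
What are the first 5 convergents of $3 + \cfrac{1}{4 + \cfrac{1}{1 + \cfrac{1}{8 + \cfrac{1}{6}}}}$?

Using the convergent recurrence p_i = a_i*p_{i-1} + p_{i-2}, q_i = a_i*q_{i-1} + q_{i-2} with p_{-2}=0, p_{-1}=1, q_{-2}=1, q_{-1}=0:
  i=0: a_0=3, p_0 = 3*1 + 0 = 3, q_0 = 3*0 + 1 = 1.
  i=1: a_1=4, p_1 = 4*3 + 1 = 13, q_1 = 4*1 + 0 = 4.
  i=2: a_2=1, p_2 = 1*13 + 3 = 16, q_2 = 1*4 + 1 = 5.
  i=3: a_3=8, p_3 = 8*16 + 13 = 141, q_3 = 8*5 + 4 = 44.
  i=4: a_4=6, p_4 = 6*141 + 16 = 862, q_4 = 6*44 + 5 = 269.

3/1, 13/4, 16/5, 141/44, 862/269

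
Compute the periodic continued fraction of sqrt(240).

Write x_i = (sqrt(240) + m_i)/d_i with (m_0, d_0) = (0, 1). a_0 = floor(sqrt(240)) = 15, since 15^2 = 225 <= 240 < 256 = 16^2.
Iterate m_{i+1} = d_i*a_i - m_i, d_{i+1} = (240 - m_{i+1}^2)/d_i, a_{i+1} = floor((a_0 + m_{i+1})/d_{i+1}):
  m_1 = 1*15 - 0 = 15, d_1 = (240 - 15^2)/1 = 15/1 = 15, a_1 = floor((15 + 15)/15) = 2.
  m_2 = 15*2 - 15 = 15, d_2 = (240 - 15^2)/15 = 15/15 = 1, a_2 = floor((15 + 15)/1) = 30.
  m_3 = 1*30 - 15 = 15, d_3 = (240 - 15^2)/1 = 15/1 = 15: (m_3, d_3) = (m_1, d_1) = (15, 15), so from here the quotients repeat a_1, a_2; the period length is 2.
Hence the expansion of sqrt(240) is a_0 = 15 followed by the repeating block 2, 30 (period 2).

[15; (2, 30)]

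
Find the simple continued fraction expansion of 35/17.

Run the Euclidean algorithm on 35 and 17; the successive quotients are the partial quotients a_0, a_1, ... (each step inverts the fractional part left over by the previous one):
  35 = 2*17 + 1, so a_0 = 2.
  17 = 17*1 + 0, so a_1 = 17.
The remainder reaches 0 after 2 divisions, so the expansion has 2 partial quotients, read off in order.

[2; 17]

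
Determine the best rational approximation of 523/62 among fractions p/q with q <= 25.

194/23

Expand x = 523/62 as a continued fraction with the Euclidean algorithm:
  523 = 8*62 + 27, so a_0 = 8.
  62 = 2*27 + 8, so a_1 = 2.
  27 = 3*8 + 3, so a_2 = 3.
  8 = 2*3 + 2, so a_3 = 2.
  3 = 1*2 + 1, so a_4 = 1.
  2 = 2*1 + 0, so a_5 = 2.
so x = [8; 2, 3, 2, 1, 2].
Convergents (p_i = a_i*p_{i-1} + p_{i-2}, q_i = a_i*q_{i-1} + q_{i-2} with p_{-2}=0, p_{-1}=1, q_{-2}=1, q_{-1}=0), until the denominator exceeds 25:
  i=0: a_0=8, p_0 = 8*1 + 0 = 8, q_0 = 8*0 + 1 = 1.
  i=1: a_1=2, p_1 = 2*8 + 1 = 17, q_1 = 2*1 + 0 = 2.
  i=2: a_2=3, p_2 = 3*17 + 8 = 59, q_2 = 3*2 + 1 = 7.
  i=3: a_3=2, p_3 = 2*59 + 17 = 135, q_3 = 2*7 + 2 = 16.
  i=4: a_4=1, p_4 = 1*135 + 59 = 194, q_4 = 1*16 + 7 = 23.
  i=5: a_5=2, p_5 = 2*194 + 135 = 523, q_5 = 2*23 + 16 = 62.
q_5 = 62 > 25, so the last convergent with denominator <= 25 is p_4/q_4 = 194/23.
The closest fraction with denominator <= 25 is either p_4/q_4 or the intermediate fraction (k*p_4 + p_3)/(k*q_4 + q_3) with the largest k >= 1 whose denominator stays <= 25; these approach x as k grows, and every other convergent or intermediate fraction in range is farther away.
Largest k: floor((25 - q_3)/q_4) = floor((25 - 16)/23) = 0.
Since k = 0, no intermediate fraction beyond p_4/q_4 has denominator <= 25, so the convergent 194/23 is the closest (its error is |523*23 - 194*62|/(62*23) = 1/1426).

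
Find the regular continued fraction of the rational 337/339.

Run the Euclidean algorithm on 337 and 339; the successive quotients are the partial quotients a_0, a_1, ... (each step inverts the fractional part left over by the previous one):
  337 = 0*339 + 337, so a_0 = 0.
  339 = 1*337 + 2, so a_1 = 1.
  337 = 168*2 + 1, so a_2 = 168.
  2 = 2*1 + 0, so a_3 = 2.
The remainder reaches 0 after 4 divisions, so the expansion has 4 partial quotients, read off in order.

[0; 1, 168, 2]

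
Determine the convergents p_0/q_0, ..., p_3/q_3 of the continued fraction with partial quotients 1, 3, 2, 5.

Using the convergent recurrence p_i = a_i*p_{i-1} + p_{i-2}, q_i = a_i*q_{i-1} + q_{i-2} with p_{-2}=0, p_{-1}=1, q_{-2}=1, q_{-1}=0:
  i=0: a_0=1, p_0 = 1*1 + 0 = 1, q_0 = 1*0 + 1 = 1.
  i=1: a_1=3, p_1 = 3*1 + 1 = 4, q_1 = 3*1 + 0 = 3.
  i=2: a_2=2, p_2 = 2*4 + 1 = 9, q_2 = 2*3 + 1 = 7.
  i=3: a_3=5, p_3 = 5*9 + 4 = 49, q_3 = 5*7 + 3 = 38.

1/1, 4/3, 9/7, 49/38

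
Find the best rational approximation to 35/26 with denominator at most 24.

31/23

Expand x = 35/26 as a continued fraction with the Euclidean algorithm:
  35 = 1*26 + 9, so a_0 = 1.
  26 = 2*9 + 8, so a_1 = 2.
  9 = 1*8 + 1, so a_2 = 1.
  8 = 8*1 + 0, so a_3 = 8.
so x = [1; 2, 1, 8].
Convergents (p_i = a_i*p_{i-1} + p_{i-2}, q_i = a_i*q_{i-1} + q_{i-2} with p_{-2}=0, p_{-1}=1, q_{-2}=1, q_{-1}=0), until the denominator exceeds 24:
  i=0: a_0=1, p_0 = 1*1 + 0 = 1, q_0 = 1*0 + 1 = 1.
  i=1: a_1=2, p_1 = 2*1 + 1 = 3, q_1 = 2*1 + 0 = 2.
  i=2: a_2=1, p_2 = 1*3 + 1 = 4, q_2 = 1*2 + 1 = 3.
  i=3: a_3=8, p_3 = 8*4 + 3 = 35, q_3 = 8*3 + 2 = 26.
q_3 = 26 > 24, so the last convergent with denominator <= 24 is p_2/q_2 = 4/3.
The closest fraction with denominator <= 24 is either p_2/q_2 or the intermediate fraction (k*p_2 + p_1)/(k*q_2 + q_1) with the largest k >= 1 whose denominator stays <= 24; these approach x as k grows, and every other convergent or intermediate fraction in range is farther away.
Largest k: floor((24 - q_1)/q_2) = floor((24 - 2)/3) = 7.
That gives (7*4 + 3)/(7*3 + 2) = 31/23.
Compare the errors: |x - 4/3| = |35*3 - 4*26|/(26*3) = 1/78, and |x - 31/23| = |35*23 - 31*26|/(26*23) = 1/598.
Cross-multiplying, 1*78 = 78 < 598 = 1*598, so 1/598 is smaller: the intermediate fraction 31/23 is closer to x than 4/3.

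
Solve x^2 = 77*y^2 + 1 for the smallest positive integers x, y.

First expand sqrt(77) as a continued fraction. With x_i = (sqrt(77) + m_i)/d_i and (m_0, d_0) = (0, 1): a_0 = floor(sqrt(77)) = 8, since 8^2 = 64 <= 77 < 81 = 9^2.
Iterate m_{i+1} = d_i*a_i - m_i, d_{i+1} = (77 - m_{i+1}^2)/d_i, a_{i+1} = floor((a_0 + m_{i+1})/d_{i+1}):
  m_1 = 1*8 - 0 = 8, d_1 = (77 - 8^2)/1 = 13/1 = 13, a_1 = floor((8 + 8)/13) = 1.
  m_2 = 13*1 - 8 = 5, d_2 = (77 - 5^2)/13 = 52/13 = 4, a_2 = floor((8 + 5)/4) = 3.
  m_3 = 4*3 - 5 = 7, d_3 = (77 - 7^2)/4 = 28/4 = 7, a_3 = floor((8 + 7)/7) = 2.
  m_4 = 7*2 - 7 = 7, d_4 = (77 - 7^2)/7 = 28/7 = 4, a_4 = floor((8 + 7)/4) = 3.
  m_5 = 4*3 - 7 = 5, d_5 = (77 - 5^2)/4 = 52/4 = 13, a_5 = floor((8 + 5)/13) = 1.
  m_6 = 13*1 - 5 = 8, d_6 = (77 - 8^2)/13 = 13/13 = 1, a_6 = floor((8 + 8)/1) = 16.
  m_7 = 1*16 - 8 = 8, d_7 = (77 - 8^2)/1 = 13/1 = 13: (m_7, d_7) = (m_1, d_1) = (8, 13), so from here the quotients repeat a_1, ..., a_6; the period length is 6.
So sqrt(77) = [8; (1, 3, 2, 3, 1, 16)] with period length k = 6.
k is even, so the fundamental solution of x^2 - 77y^2 = 1 is (p_{k-1}, q_{k-1}) = (p_5, q_5); compute convergents through index 5.
Convergents (p_i = a_i*p_{i-1} + p_{i-2}, q_i = a_i*q_{i-1} + q_{i-2} with p_{-2}=0, p_{-1}=1, q_{-2}=1, q_{-1}=0):
  i=0: a_0=8, p_0 = 8*1 + 0 = 8, q_0 = 8*0 + 1 = 1.
  i=1: a_1=1, p_1 = 1*8 + 1 = 9, q_1 = 1*1 + 0 = 1.
  i=2: a_2=3, p_2 = 3*9 + 8 = 35, q_2 = 3*1 + 1 = 4.
  i=3: a_3=2, p_3 = 2*35 + 9 = 79, q_3 = 2*4 + 1 = 9.
  i=4: a_4=3, p_4 = 3*79 + 35 = 272, q_4 = 3*9 + 4 = 31.
  i=5: a_5=1, p_5 = 1*272 + 79 = 351, q_5 = 1*31 + 9 = 40.
Check: 351^2 - 77*40^2 = 123201 - 123200 = 1, so (x, y) = (351, 40) solves the equation, and by the theorem it is the least positive solution.

(x, y) = (351, 40)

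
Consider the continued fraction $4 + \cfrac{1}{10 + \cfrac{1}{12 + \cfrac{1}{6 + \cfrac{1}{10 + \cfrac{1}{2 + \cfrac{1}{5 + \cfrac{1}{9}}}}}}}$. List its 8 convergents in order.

Using the convergent recurrence p_i = a_i*p_{i-1} + p_{i-2}, q_i = a_i*q_{i-1} + q_{i-2} with p_{-2}=0, p_{-1}=1, q_{-2}=1, q_{-1}=0:
  i=0: a_0=4, p_0 = 4*1 + 0 = 4, q_0 = 4*0 + 1 = 1.
  i=1: a_1=10, p_1 = 10*4 + 1 = 41, q_1 = 10*1 + 0 = 10.
  i=2: a_2=12, p_2 = 12*41 + 4 = 496, q_2 = 12*10 + 1 = 121.
  i=3: a_3=6, p_3 = 6*496 + 41 = 3017, q_3 = 6*121 + 10 = 736.
  i=4: a_4=10, p_4 = 10*3017 + 496 = 30666, q_4 = 10*736 + 121 = 7481.
  i=5: a_5=2, p_5 = 2*30666 + 3017 = 64349, q_5 = 2*7481 + 736 = 15698.
  i=6: a_6=5, p_6 = 5*64349 + 30666 = 352411, q_6 = 5*15698 + 7481 = 85971.
  i=7: a_7=9, p_7 = 9*352411 + 64349 = 3236048, q_7 = 9*85971 + 15698 = 789437.

4/1, 41/10, 496/121, 3017/736, 30666/7481, 64349/15698, 352411/85971, 3236048/789437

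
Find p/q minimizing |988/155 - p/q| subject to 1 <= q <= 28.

Expand x = 988/155 as a continued fraction with the Euclidean algorithm:
  988 = 6*155 + 58, so a_0 = 6.
  155 = 2*58 + 39, so a_1 = 2.
  58 = 1*39 + 19, so a_2 = 1.
  39 = 2*19 + 1, so a_3 = 2.
  19 = 19*1 + 0, so a_4 = 19.
so x = [6; 2, 1, 2, 19].
Convergents (p_i = a_i*p_{i-1} + p_{i-2}, q_i = a_i*q_{i-1} + q_{i-2} with p_{-2}=0, p_{-1}=1, q_{-2}=1, q_{-1}=0), until the denominator exceeds 28:
  i=0: a_0=6, p_0 = 6*1 + 0 = 6, q_0 = 6*0 + 1 = 1.
  i=1: a_1=2, p_1 = 2*6 + 1 = 13, q_1 = 2*1 + 0 = 2.
  i=2: a_2=1, p_2 = 1*13 + 6 = 19, q_2 = 1*2 + 1 = 3.
  i=3: a_3=2, p_3 = 2*19 + 13 = 51, q_3 = 2*3 + 2 = 8.
  i=4: a_4=19, p_4 = 19*51 + 19 = 988, q_4 = 19*8 + 3 = 155.
q_4 = 155 > 28, so the last convergent with denominator <= 28 is p_3/q_3 = 51/8.
The closest fraction with denominator <= 28 is either p_3/q_3 or the intermediate fraction (k*p_3 + p_2)/(k*q_3 + q_2) with the largest k >= 1 whose denominator stays <= 28; these approach x as k grows, and every other convergent or intermediate fraction in range is farther away.
Largest k: floor((28 - q_2)/q_3) = floor((28 - 3)/8) = 3.
That gives (3*51 + 19)/(3*8 + 3) = 172/27.
Compare the errors: |x - 51/8| = |988*8 - 51*155|/(155*8) = 1/1240, and |x - 172/27| = |988*27 - 172*155|/(155*27) = 16/4185.
Cross-multiplying, 1*4185 = 4185 < 19840 = 16*1240, so 1/1240 is smaller: the convergent 51/8 is closer to x than 172/27.

51/8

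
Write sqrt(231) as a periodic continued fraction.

[15; (5, 30)]

Write x_i = (sqrt(231) + m_i)/d_i with (m_0, d_0) = (0, 1). a_0 = floor(sqrt(231)) = 15, since 15^2 = 225 <= 231 < 256 = 16^2.
Iterate m_{i+1} = d_i*a_i - m_i, d_{i+1} = (231 - m_{i+1}^2)/d_i, a_{i+1} = floor((a_0 + m_{i+1})/d_{i+1}):
  m_1 = 1*15 - 0 = 15, d_1 = (231 - 15^2)/1 = 6/1 = 6, a_1 = floor((15 + 15)/6) = 5.
  m_2 = 6*5 - 15 = 15, d_2 = (231 - 15^2)/6 = 6/6 = 1, a_2 = floor((15 + 15)/1) = 30.
  m_3 = 1*30 - 15 = 15, d_3 = (231 - 15^2)/1 = 6/1 = 6: (m_3, d_3) = (m_1, d_1) = (15, 6), so from here the quotients repeat a_1, a_2; the period length is 2.
Hence the expansion of sqrt(231) is a_0 = 15 followed by the repeating block 5, 30 (period 2).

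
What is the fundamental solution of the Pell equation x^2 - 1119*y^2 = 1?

(x, y) = (31657255, 946364)

First expand sqrt(1119) as a continued fraction. With x_i = (sqrt(1119) + m_i)/d_i and (m_0, d_0) = (0, 1): a_0 = floor(sqrt(1119)) = 33, since 33^2 = 1089 <= 1119 < 1156 = 34^2.
Iterate m_{i+1} = d_i*a_i - m_i, d_{i+1} = (1119 - m_{i+1}^2)/d_i, a_{i+1} = floor((a_0 + m_{i+1})/d_{i+1}):
  m_1 = 1*33 - 0 = 33, d_1 = (1119 - 33^2)/1 = 30/1 = 30, a_1 = floor((33 + 33)/30) = 2.
  m_2 = 30*2 - 33 = 27, d_2 = (1119 - 27^2)/30 = 390/30 = 13, a_2 = floor((33 + 27)/13) = 4.
  m_3 = 13*4 - 27 = 25, d_3 = (1119 - 25^2)/13 = 494/13 = 38, a_3 = floor((33 + 25)/38) = 1.
  m_4 = 38*1 - 25 = 13, d_4 = (1119 - 13^2)/38 = 950/38 = 25, a_4 = floor((33 + 13)/25) = 1.
  m_5 = 25*1 - 13 = 12, d_5 = (1119 - 12^2)/25 = 975/25 = 39, a_5 = floor((33 + 12)/39) = 1.
  m_6 = 39*1 - 12 = 27, d_6 = (1119 - 27^2)/39 = 390/39 = 10, a_6 = floor((33 + 27)/10) = 6.
  m_7 = 10*6 - 27 = 33, d_7 = (1119 - 33^2)/10 = 30/10 = 3, a_7 = floor((33 + 33)/3) = 22.
  m_8 = 3*22 - 33 = 33, d_8 = (1119 - 33^2)/3 = 30/3 = 10, a_8 = floor((33 + 33)/10) = 6.
  m_9 = 10*6 - 33 = 27, d_9 = (1119 - 27^2)/10 = 390/10 = 39, a_9 = floor((33 + 27)/39) = 1.
  m_10 = 39*1 - 27 = 12, d_10 = (1119 - 12^2)/39 = 975/39 = 25, a_10 = floor((33 + 12)/25) = 1.
  m_11 = 25*1 - 12 = 13, d_11 = (1119 - 13^2)/25 = 950/25 = 38, a_11 = floor((33 + 13)/38) = 1.
  m_12 = 38*1 - 13 = 25, d_12 = (1119 - 25^2)/38 = 494/38 = 13, a_12 = floor((33 + 25)/13) = 4.
  m_13 = 13*4 - 25 = 27, d_13 = (1119 - 27^2)/13 = 390/13 = 30, a_13 = floor((33 + 27)/30) = 2.
  m_14 = 30*2 - 27 = 33, d_14 = (1119 - 33^2)/30 = 30/30 = 1, a_14 = floor((33 + 33)/1) = 66.
  m_15 = 1*66 - 33 = 33, d_15 = (1119 - 33^2)/1 = 30/1 = 30: (m_15, d_15) = (m_1, d_1) = (33, 30), so from here the quotients repeat a_1, ..., a_14; the period length is 14.
So sqrt(1119) = [33; (2, 4, 1, 1, 1, 6, 22, 6, 1, 1, 1, 4, 2, 66)] with period length k = 14.
k is even, so the fundamental solution of x^2 - 1119y^2 = 1 is (p_{k-1}, q_{k-1}) = (p_13, q_13); compute convergents through index 13.
Convergents (p_i = a_i*p_{i-1} + p_{i-2}, q_i = a_i*q_{i-1} + q_{i-2} with p_{-2}=0, p_{-1}=1, q_{-2}=1, q_{-1}=0):
  i=0: a_0=33, p_0 = 33*1 + 0 = 33, q_0 = 33*0 + 1 = 1.
  i=1: a_1=2, p_1 = 2*33 + 1 = 67, q_1 = 2*1 + 0 = 2.
  i=2: a_2=4, p_2 = 4*67 + 33 = 301, q_2 = 4*2 + 1 = 9.
  i=3: a_3=1, p_3 = 1*301 + 67 = 368, q_3 = 1*9 + 2 = 11.
  i=4: a_4=1, p_4 = 1*368 + 301 = 669, q_4 = 1*11 + 9 = 20.
  i=5: a_5=1, p_5 = 1*669 + 368 = 1037, q_5 = 1*20 + 11 = 31.
  i=6: a_6=6, p_6 = 6*1037 + 669 = 6891, q_6 = 6*31 + 20 = 206.
  i=7: a_7=22, p_7 = 22*6891 + 1037 = 152639, q_7 = 22*206 + 31 = 4563.
  i=8: a_8=6, p_8 = 6*152639 + 6891 = 922725, q_8 = 6*4563 + 206 = 27584.
  i=9: a_9=1, p_9 = 1*922725 + 152639 = 1075364, q_9 = 1*27584 + 4563 = 32147.
  i=10: a_10=1, p_10 = 1*1075364 + 922725 = 1998089, q_10 = 1*32147 + 27584 = 59731.
  i=11: a_11=1, p_11 = 1*1998089 + 1075364 = 3073453, q_11 = 1*59731 + 32147 = 91878.
  i=12: a_12=4, p_12 = 4*3073453 + 1998089 = 14291901, q_12 = 4*91878 + 59731 = 427243.
  i=13: a_13=2, p_13 = 2*14291901 + 3073453 = 31657255, q_13 = 2*427243 + 91878 = 946364.
Check: 31657255^2 - 1119*946364^2 = 1002181794135025 - 1002181794135024 = 1, so (x, y) = (31657255, 946364) solves the equation, and by the theorem it is the least positive solution.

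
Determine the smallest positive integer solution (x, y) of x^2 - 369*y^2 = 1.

(x, y) = (8396801, 437120)

First expand sqrt(369) as a continued fraction. With x_i = (sqrt(369) + m_i)/d_i and (m_0, d_0) = (0, 1): a_0 = floor(sqrt(369)) = 19, since 19^2 = 361 <= 369 < 400 = 20^2.
Iterate m_{i+1} = d_i*a_i - m_i, d_{i+1} = (369 - m_{i+1}^2)/d_i, a_{i+1} = floor((a_0 + m_{i+1})/d_{i+1}):
  m_1 = 1*19 - 0 = 19, d_1 = (369 - 19^2)/1 = 8/1 = 8, a_1 = floor((19 + 19)/8) = 4.
  m_2 = 8*4 - 19 = 13, d_2 = (369 - 13^2)/8 = 200/8 = 25, a_2 = floor((19 + 13)/25) = 1.
  m_3 = 25*1 - 13 = 12, d_3 = (369 - 12^2)/25 = 225/25 = 9, a_3 = floor((19 + 12)/9) = 3.
  m_4 = 9*3 - 12 = 15, d_4 = (369 - 15^2)/9 = 144/9 = 16, a_4 = floor((19 + 15)/16) = 2.
  m_5 = 16*2 - 15 = 17, d_5 = (369 - 17^2)/16 = 80/16 = 5, a_5 = floor((19 + 17)/5) = 7.
  m_6 = 5*7 - 17 = 18, d_6 = (369 - 18^2)/5 = 45/5 = 9, a_6 = floor((19 + 18)/9) = 4.
  m_7 = 9*4 - 18 = 18, d_7 = (369 - 18^2)/9 = 45/9 = 5, a_7 = floor((19 + 18)/5) = 7.
  m_8 = 5*7 - 18 = 17, d_8 = (369 - 17^2)/5 = 80/5 = 16, a_8 = floor((19 + 17)/16) = 2.
  m_9 = 16*2 - 17 = 15, d_9 = (369 - 15^2)/16 = 144/16 = 9, a_9 = floor((19 + 15)/9) = 3.
  m_10 = 9*3 - 15 = 12, d_10 = (369 - 12^2)/9 = 225/9 = 25, a_10 = floor((19 + 12)/25) = 1.
  m_11 = 25*1 - 12 = 13, d_11 = (369 - 13^2)/25 = 200/25 = 8, a_11 = floor((19 + 13)/8) = 4.
  m_12 = 8*4 - 13 = 19, d_12 = (369 - 19^2)/8 = 8/8 = 1, a_12 = floor((19 + 19)/1) = 38.
  m_13 = 1*38 - 19 = 19, d_13 = (369 - 19^2)/1 = 8/1 = 8: (m_13, d_13) = (m_1, d_1) = (19, 8), so from here the quotients repeat a_1, ..., a_12; the period length is 12.
So sqrt(369) = [19; (4, 1, 3, 2, 7, 4, 7, 2, 3, 1, 4, 38)] with period length k = 12.
k is even, so the fundamental solution of x^2 - 369y^2 = 1 is (p_{k-1}, q_{k-1}) = (p_11, q_11); compute convergents through index 11.
Convergents (p_i = a_i*p_{i-1} + p_{i-2}, q_i = a_i*q_{i-1} + q_{i-2} with p_{-2}=0, p_{-1}=1, q_{-2}=1, q_{-1}=0):
  i=0: a_0=19, p_0 = 19*1 + 0 = 19, q_0 = 19*0 + 1 = 1.
  i=1: a_1=4, p_1 = 4*19 + 1 = 77, q_1 = 4*1 + 0 = 4.
  i=2: a_2=1, p_2 = 1*77 + 19 = 96, q_2 = 1*4 + 1 = 5.
  i=3: a_3=3, p_3 = 3*96 + 77 = 365, q_3 = 3*5 + 4 = 19.
  i=4: a_4=2, p_4 = 2*365 + 96 = 826, q_4 = 2*19 + 5 = 43.
  i=5: a_5=7, p_5 = 7*826 + 365 = 6147, q_5 = 7*43 + 19 = 320.
  i=6: a_6=4, p_6 = 4*6147 + 826 = 25414, q_6 = 4*320 + 43 = 1323.
  i=7: a_7=7, p_7 = 7*25414 + 6147 = 184045, q_7 = 7*1323 + 320 = 9581.
  i=8: a_8=2, p_8 = 2*184045 + 25414 = 393504, q_8 = 2*9581 + 1323 = 20485.
  i=9: a_9=3, p_9 = 3*393504 + 184045 = 1364557, q_9 = 3*20485 + 9581 = 71036.
  i=10: a_10=1, p_10 = 1*1364557 + 393504 = 1758061, q_10 = 1*71036 + 20485 = 91521.
  i=11: a_11=4, p_11 = 4*1758061 + 1364557 = 8396801, q_11 = 4*91521 + 71036 = 437120.
Check: 8396801^2 - 369*437120^2 = 70506267033601 - 70506267033600 = 1, so (x, y) = (8396801, 437120) solves the equation, and by the theorem it is the least positive solution.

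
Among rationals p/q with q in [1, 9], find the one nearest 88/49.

9/5

Expand x = 88/49 as a continued fraction with the Euclidean algorithm:
  88 = 1*49 + 39, so a_0 = 1.
  49 = 1*39 + 10, so a_1 = 1.
  39 = 3*10 + 9, so a_2 = 3.
  10 = 1*9 + 1, so a_3 = 1.
  9 = 9*1 + 0, so a_4 = 9.
so x = [1; 1, 3, 1, 9].
Convergents (p_i = a_i*p_{i-1} + p_{i-2}, q_i = a_i*q_{i-1} + q_{i-2} with p_{-2}=0, p_{-1}=1, q_{-2}=1, q_{-1}=0), until the denominator exceeds 9:
  i=0: a_0=1, p_0 = 1*1 + 0 = 1, q_0 = 1*0 + 1 = 1.
  i=1: a_1=1, p_1 = 1*1 + 1 = 2, q_1 = 1*1 + 0 = 1.
  i=2: a_2=3, p_2 = 3*2 + 1 = 7, q_2 = 3*1 + 1 = 4.
  i=3: a_3=1, p_3 = 1*7 + 2 = 9, q_3 = 1*4 + 1 = 5.
  i=4: a_4=9, p_4 = 9*9 + 7 = 88, q_4 = 9*5 + 4 = 49.
q_4 = 49 > 9, so the last convergent with denominator <= 9 is p_3/q_3 = 9/5.
The closest fraction with denominator <= 9 is either p_3/q_3 or the intermediate fraction (k*p_3 + p_2)/(k*q_3 + q_2) with the largest k >= 1 whose denominator stays <= 9; these approach x as k grows, and every other convergent or intermediate fraction in range is farther away.
Largest k: floor((9 - q_2)/q_3) = floor((9 - 4)/5) = 1.
That gives (1*9 + 7)/(1*5 + 4) = 16/9.
Compare the errors: |x - 9/5| = |88*5 - 9*49|/(49*5) = 1/245, and |x - 16/9| = |88*9 - 16*49|/(49*9) = 8/441.
Cross-multiplying, 1*441 = 441 < 1960 = 8*245, so 1/245 is smaller: the convergent 9/5 is closer to x than 16/9.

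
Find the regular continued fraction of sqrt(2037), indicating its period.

[45; (7, 1, 1, 22, 30, 22, 1, 1, 7, 90)]

Write x_i = (sqrt(2037) + m_i)/d_i with (m_0, d_0) = (0, 1). a_0 = floor(sqrt(2037)) = 45, since 45^2 = 2025 <= 2037 < 2116 = 46^2.
Iterate m_{i+1} = d_i*a_i - m_i, d_{i+1} = (2037 - m_{i+1}^2)/d_i, a_{i+1} = floor((a_0 + m_{i+1})/d_{i+1}):
  m_1 = 1*45 - 0 = 45, d_1 = (2037 - 45^2)/1 = 12/1 = 12, a_1 = floor((45 + 45)/12) = 7.
  m_2 = 12*7 - 45 = 39, d_2 = (2037 - 39^2)/12 = 516/12 = 43, a_2 = floor((45 + 39)/43) = 1.
  m_3 = 43*1 - 39 = 4, d_3 = (2037 - 4^2)/43 = 2021/43 = 47, a_3 = floor((45 + 4)/47) = 1.
  m_4 = 47*1 - 4 = 43, d_4 = (2037 - 43^2)/47 = 188/47 = 4, a_4 = floor((45 + 43)/4) = 22.
  m_5 = 4*22 - 43 = 45, d_5 = (2037 - 45^2)/4 = 12/4 = 3, a_5 = floor((45 + 45)/3) = 30.
  m_6 = 3*30 - 45 = 45, d_6 = (2037 - 45^2)/3 = 12/3 = 4, a_6 = floor((45 + 45)/4) = 22.
  m_7 = 4*22 - 45 = 43, d_7 = (2037 - 43^2)/4 = 188/4 = 47, a_7 = floor((45 + 43)/47) = 1.
  m_8 = 47*1 - 43 = 4, d_8 = (2037 - 4^2)/47 = 2021/47 = 43, a_8 = floor((45 + 4)/43) = 1.
  m_9 = 43*1 - 4 = 39, d_9 = (2037 - 39^2)/43 = 516/43 = 12, a_9 = floor((45 + 39)/12) = 7.
  m_10 = 12*7 - 39 = 45, d_10 = (2037 - 45^2)/12 = 12/12 = 1, a_10 = floor((45 + 45)/1) = 90.
  m_11 = 1*90 - 45 = 45, d_11 = (2037 - 45^2)/1 = 12/1 = 12: (m_11, d_11) = (m_1, d_1) = (45, 12), so from here the quotients repeat a_1, ..., a_10; the period length is 10.
Hence the expansion of sqrt(2037) is a_0 = 45 followed by the repeating block 7, 1, 1, 22, 30, 22, 1, 1, 7, 90 (period 10).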